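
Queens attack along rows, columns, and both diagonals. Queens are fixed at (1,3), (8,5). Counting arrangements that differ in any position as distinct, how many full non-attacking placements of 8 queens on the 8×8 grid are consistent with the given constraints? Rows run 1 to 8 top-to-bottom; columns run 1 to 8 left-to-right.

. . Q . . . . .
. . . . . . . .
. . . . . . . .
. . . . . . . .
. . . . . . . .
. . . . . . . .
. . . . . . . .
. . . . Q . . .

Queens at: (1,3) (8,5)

4

Branch on row 2: col 1 → 0; col 6 → 2; col 7 → 1; col 8 → 1.
Sum: 0 + 2 + 1 + 1 = 4.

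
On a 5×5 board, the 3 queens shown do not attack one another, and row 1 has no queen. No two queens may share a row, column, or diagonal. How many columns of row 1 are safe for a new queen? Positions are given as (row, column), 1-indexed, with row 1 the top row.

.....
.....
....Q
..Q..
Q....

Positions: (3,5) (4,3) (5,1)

(3,5) attacks row 1 at column 5 and diagonals 3.
(4,3) attacks row 1 at column 3.
(5,1) attacks row 1 at column 1 and diagonals 5.
Attacked columns: {1, 3, 5}. Safe: {2, 4}.

2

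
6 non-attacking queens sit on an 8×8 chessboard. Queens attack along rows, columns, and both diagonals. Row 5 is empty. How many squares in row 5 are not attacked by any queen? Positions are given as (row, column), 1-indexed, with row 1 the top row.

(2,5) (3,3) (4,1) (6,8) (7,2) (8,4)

(2,5) attacks row 5 at column 5 and diagonals 2, 8.
(3,3) attacks row 5 at column 3 and diagonals 1, 5.
(4,1) attacks row 5 at column 1 and diagonals 2.
(6,8) attacks row 5 at column 8 and diagonals 7.
(7,2) attacks row 5 at column 2 and diagonals 4.
(8,4) attacks row 5 at column 4 and diagonals 1, 7.
Attacked columns: {1, 2, 3, 4, 5, 7, 8}. Safe: {6}.

1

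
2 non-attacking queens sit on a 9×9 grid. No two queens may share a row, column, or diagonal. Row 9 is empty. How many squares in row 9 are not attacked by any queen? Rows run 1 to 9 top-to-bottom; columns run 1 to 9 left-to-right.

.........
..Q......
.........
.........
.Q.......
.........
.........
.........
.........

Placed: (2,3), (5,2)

(2,3) attacks row 9 at column 3.
(5,2) attacks row 9 at column 2 and diagonals 6.
Attacked columns: {2, 3, 6}. Safe: {1, 4, 5, 7, 8, 9}.

6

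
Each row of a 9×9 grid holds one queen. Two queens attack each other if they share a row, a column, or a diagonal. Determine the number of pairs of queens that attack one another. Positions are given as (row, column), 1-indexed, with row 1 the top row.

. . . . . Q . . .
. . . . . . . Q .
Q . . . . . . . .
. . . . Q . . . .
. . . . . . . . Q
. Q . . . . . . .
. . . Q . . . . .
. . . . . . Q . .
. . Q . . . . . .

All columns are distinct and no two queens satisfy |Δrow| = |Δcol|, so no pair attacks.

0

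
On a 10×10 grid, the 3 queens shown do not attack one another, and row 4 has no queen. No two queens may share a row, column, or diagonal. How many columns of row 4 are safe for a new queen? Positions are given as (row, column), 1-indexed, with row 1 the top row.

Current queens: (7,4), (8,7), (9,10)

(7,4) attacks row 4 at column 4 and diagonals 1, 7.
(8,7) attacks row 4 at column 7 and diagonals 3.
(9,10) attacks row 4 at column 10 and diagonals 5.
Attacked columns: {1, 3, 4, 5, 7, 10}. Safe: {2, 6, 8, 9}.

4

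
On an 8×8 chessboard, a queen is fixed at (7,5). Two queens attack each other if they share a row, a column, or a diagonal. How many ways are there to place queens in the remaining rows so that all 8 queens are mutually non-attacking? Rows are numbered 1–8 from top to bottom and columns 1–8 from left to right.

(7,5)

8

Branch on row 1: col 1 → 1; col 2 → 0; col 3 → 1; col 4 → 3; col 6 → 3; col 7 → 0; col 8 → 0.
Sum: 1 + 0 + 1 + 3 + 3 + 0 + 0 = 8.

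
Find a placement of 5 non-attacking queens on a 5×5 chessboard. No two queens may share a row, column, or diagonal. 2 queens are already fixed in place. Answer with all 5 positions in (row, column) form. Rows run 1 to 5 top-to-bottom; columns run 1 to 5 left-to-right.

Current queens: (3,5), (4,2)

(1,1) (2,3) (3,5) (4,2) (5,4)

Row 1: attacked by (3,5)→{3,5}; (4,2)→{2,5}. Safe: 1, 4. Place at column 1.
Row 2: attacked by (1,1)→{1,2}; (3,5)→{4,5}; (4,2)→{2,4}. Safe: 3. Place at column 3.
Row 5: attacked by (1,1)→{1,5}; (2,3)→{3}; (3,5)→{3,5}; (4,2)→{1,2,3}. Safe: 4. Place at column 4.
Columns [1, 3, 5, 2, 4], r−c [0, -1, -2, 2, 1], r+c [2, 5, 8, 6, 9] are all distinct, so no two queens attack.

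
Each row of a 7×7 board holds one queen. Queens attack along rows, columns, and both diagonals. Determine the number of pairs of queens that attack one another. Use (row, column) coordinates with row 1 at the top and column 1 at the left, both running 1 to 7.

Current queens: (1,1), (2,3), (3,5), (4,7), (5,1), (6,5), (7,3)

5

Same column: (1,1)–(5,1) (column 1); (2,3)–(7,3) (column 3); (3,5)–(6,5) (column 5).
Same diagonal: (4,7)–(6,5) (|4−6| = |7−5| = 2); (5,1)–(7,3) (|5−7| = |1−3| = 2).
Total attacking pairs: 5.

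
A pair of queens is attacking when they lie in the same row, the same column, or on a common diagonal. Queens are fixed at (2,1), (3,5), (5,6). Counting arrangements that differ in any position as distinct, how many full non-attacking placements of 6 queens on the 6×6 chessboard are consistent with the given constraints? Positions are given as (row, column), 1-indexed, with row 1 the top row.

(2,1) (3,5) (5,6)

Branch on row 1: col 4 → 1.
Sum: 1 = 1.

1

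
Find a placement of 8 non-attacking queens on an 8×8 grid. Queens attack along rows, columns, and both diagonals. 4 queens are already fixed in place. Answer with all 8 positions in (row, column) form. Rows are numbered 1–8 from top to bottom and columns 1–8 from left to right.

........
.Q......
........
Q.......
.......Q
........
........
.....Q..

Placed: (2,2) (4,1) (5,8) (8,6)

(1,7) (2,2) (3,4) (4,1) (5,8) (6,5) (7,3) (8,6)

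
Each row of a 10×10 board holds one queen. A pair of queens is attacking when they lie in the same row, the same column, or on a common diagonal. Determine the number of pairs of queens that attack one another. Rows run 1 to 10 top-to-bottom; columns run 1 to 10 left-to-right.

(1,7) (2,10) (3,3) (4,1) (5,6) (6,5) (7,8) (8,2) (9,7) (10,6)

5

Same column: (1,7)–(9,7) (column 7); (5,6)–(10,6) (column 6).
Same diagonal: (5,6)–(6,5) (|5−6| = |6−5| = 1); (5,6)–(7,8) (|5−7| = |6−8| = 2); (9,7)–(10,6) (|9−10| = |7−6| = 1).
Total attacking pairs: 5.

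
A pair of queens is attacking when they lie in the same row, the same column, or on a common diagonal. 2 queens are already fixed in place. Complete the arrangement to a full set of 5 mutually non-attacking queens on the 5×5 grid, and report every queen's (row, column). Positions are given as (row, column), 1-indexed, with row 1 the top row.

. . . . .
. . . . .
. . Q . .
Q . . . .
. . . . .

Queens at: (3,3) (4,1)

Row 1: attacked by (3,3)→{1,3,5}; (4,1)→{1,4}. Safe: 2. Place at column 2.
Row 2: attacked by (1,2)→{1,2,3}; (3,3)→{2,3,4}; (4,1)→{1,3}. Safe: 5. Place at column 5.
Row 5: attacked by (1,2)→{2}; (2,5)→{2,5}; (3,3)→{1,3,5}; (4,1)→{1,2}. Safe: 4. Place at column 4.
Columns [2, 5, 3, 1, 4], r−c [-1, -3, 0, 3, 1], r+c [3, 7, 6, 5, 9] are all distinct, so no two queens attack.

(1,2) (2,5) (3,3) (4,1) (5,4)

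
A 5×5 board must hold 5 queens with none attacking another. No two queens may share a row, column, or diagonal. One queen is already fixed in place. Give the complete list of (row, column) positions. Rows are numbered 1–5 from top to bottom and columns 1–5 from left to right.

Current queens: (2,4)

(1,1) (2,4) (3,2) (4,5) (5,3)

Row 1: attacked by (2,4)→{3,4,5}. Safe: 1, 2. Place at column 1.
Row 3: attacked by (1,1)→{1,3}; (2,4)→{3,4,5}. Safe: 2. Place at column 2.
Row 4: attacked by (1,1)→{1,4}; (2,4)→{2,4}; (3,2)→{1,2,3}. Safe: 5. Place at column 5.
Row 5: attacked by (1,1)→{1,5}; (2,4)→{1,4}; (3,2)→{2,4}; (4,5)→{4,5}. Safe: 3. Place at column 3.
Columns [1, 4, 2, 5, 3], r−c [0, -2, 1, -1, 2], r+c [2, 6, 5, 9, 8] are all distinct, so no two queens attack.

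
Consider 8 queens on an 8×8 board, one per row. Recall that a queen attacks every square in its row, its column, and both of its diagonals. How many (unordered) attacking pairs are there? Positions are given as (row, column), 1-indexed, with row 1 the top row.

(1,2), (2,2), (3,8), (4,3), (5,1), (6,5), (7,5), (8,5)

Same column: (1,2)–(2,2) (column 2); (6,5)–(7,5) (column 5); (6,5)–(8,5) (column 5); (7,5)–(8,5) (column 5).
Same diagonal: (3,8)–(6,5) (|3−6| = |8−5| = 3); (4,3)–(6,5) (|4−6| = |3−5| = 2).
Total attacking pairs: 6.

6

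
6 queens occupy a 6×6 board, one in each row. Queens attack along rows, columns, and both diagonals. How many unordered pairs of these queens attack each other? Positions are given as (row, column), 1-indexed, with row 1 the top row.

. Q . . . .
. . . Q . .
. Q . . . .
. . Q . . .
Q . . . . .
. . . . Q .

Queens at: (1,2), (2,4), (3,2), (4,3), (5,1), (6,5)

Same column: (1,2)–(3,2) (column 2).
Same diagonal: (2,4)–(5,1) (|2−5| = |4−1| = 3); (3,2)–(4,3) (|3−4| = |2−3| = 1); (3,2)–(6,5) (|3−6| = |2−5| = 3); (4,3)–(6,5) (|4−6| = |3−5| = 2).
Total attacking pairs: 5.

5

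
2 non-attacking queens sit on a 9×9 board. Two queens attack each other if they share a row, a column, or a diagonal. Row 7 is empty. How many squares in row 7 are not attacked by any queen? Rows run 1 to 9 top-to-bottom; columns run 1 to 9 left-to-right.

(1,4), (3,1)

(1,4) attacks row 7 at column 4.
(3,1) attacks row 7 at column 1 and diagonals 5.
Attacked columns: {1, 4, 5}. Safe: {2, 3, 6, 7, 8, 9}.

6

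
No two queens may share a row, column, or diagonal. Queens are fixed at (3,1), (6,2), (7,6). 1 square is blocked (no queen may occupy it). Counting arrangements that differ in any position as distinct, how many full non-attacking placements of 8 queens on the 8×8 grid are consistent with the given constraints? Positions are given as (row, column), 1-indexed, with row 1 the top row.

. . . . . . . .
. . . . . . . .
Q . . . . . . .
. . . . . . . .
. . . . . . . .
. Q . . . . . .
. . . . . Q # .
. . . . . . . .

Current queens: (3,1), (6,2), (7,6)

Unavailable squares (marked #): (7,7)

2

Branch on row 1: col 4 → 2; col 5 → 0; col 8 → 0.
Sum: 2 + 0 + 0 = 2.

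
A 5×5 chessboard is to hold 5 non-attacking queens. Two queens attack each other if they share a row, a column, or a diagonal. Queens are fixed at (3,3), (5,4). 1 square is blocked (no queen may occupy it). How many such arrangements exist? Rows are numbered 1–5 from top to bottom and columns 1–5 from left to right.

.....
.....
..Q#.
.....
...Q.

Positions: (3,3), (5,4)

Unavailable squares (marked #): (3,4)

Branch on row 1: col 2 → 1.
Sum: 1 = 1.

1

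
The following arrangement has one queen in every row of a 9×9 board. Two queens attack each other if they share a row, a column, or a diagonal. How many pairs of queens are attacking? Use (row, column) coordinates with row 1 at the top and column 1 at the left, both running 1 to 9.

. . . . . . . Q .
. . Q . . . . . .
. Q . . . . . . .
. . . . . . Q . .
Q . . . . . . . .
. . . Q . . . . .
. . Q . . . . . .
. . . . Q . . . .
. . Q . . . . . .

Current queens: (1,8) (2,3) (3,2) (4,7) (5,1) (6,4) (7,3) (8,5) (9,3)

6

Same column: (2,3)–(7,3) (column 3); (2,3)–(9,3) (column 3); (7,3)–(9,3) (column 3).
Same diagonal: (2,3)–(3,2) (|2−3| = |3−2| = 1); (5,1)–(7,3) (|5−7| = |1−3| = 2); (6,4)–(7,3) (|6−7| = |4−3| = 1).
Total attacking pairs: 6.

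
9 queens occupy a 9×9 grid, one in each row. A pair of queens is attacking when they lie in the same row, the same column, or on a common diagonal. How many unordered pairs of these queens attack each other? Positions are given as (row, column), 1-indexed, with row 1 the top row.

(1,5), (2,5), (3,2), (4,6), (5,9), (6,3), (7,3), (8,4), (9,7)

5

Same column: (1,5)–(2,5) (column 5); (6,3)–(7,3) (column 3).
Same diagonal: (1,5)–(5,9) (|1−5| = |5−9| = 4); (4,6)–(7,3) (|4−7| = |6−3| = 3); (7,3)–(8,4) (|7−8| = |3−4| = 1).
Total attacking pairs: 5.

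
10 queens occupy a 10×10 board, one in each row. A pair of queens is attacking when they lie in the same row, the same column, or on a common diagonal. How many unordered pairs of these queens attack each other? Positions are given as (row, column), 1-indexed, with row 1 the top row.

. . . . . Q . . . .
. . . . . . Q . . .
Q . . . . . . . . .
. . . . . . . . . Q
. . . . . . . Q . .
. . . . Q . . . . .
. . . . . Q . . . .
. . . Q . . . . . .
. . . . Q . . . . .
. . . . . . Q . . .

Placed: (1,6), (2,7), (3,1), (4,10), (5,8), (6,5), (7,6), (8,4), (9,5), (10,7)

8

Same column: (1,6)–(7,6) (column 6); (2,7)–(10,7) (column 7); (6,5)–(9,5) (column 5).
Same diagonal: (1,6)–(2,7) (|1−2| = |6−7| = 1); (4,10)–(9,5) (|4−9| = |10−5| = 5); (5,8)–(7,6) (|5−7| = |8−6| = 2); (6,5)–(7,6) (|6−7| = |5−6| = 1); (8,4)–(9,5) (|8−9| = |4−5| = 1).
Total attacking pairs: 8.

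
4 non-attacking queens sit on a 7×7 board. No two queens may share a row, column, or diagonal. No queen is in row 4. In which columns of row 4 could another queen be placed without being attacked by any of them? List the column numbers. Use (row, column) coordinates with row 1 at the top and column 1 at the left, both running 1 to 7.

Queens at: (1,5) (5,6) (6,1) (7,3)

(1,5) attacks row 4 at column 5 and diagonals 2.
(5,6) attacks row 4 at column 6 and diagonals 5, 7.
(6,1) attacks row 4 at column 1 and diagonals 3.
(7,3) attacks row 4 at column 3 and diagonals 6.
Attacked columns: {1, 2, 3, 5, 6, 7}. Safe: {4}.

columns 4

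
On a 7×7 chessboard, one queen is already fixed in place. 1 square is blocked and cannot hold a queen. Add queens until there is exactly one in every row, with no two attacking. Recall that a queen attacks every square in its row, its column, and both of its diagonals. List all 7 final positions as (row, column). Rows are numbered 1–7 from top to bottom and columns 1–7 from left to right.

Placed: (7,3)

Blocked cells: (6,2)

(1,5) (2,1) (3,6) (4,4) (5,2) (6,7) (7,3)

Row 1: attacked by (7,3)→{3}. Safe: 1, 2, 4, 5, 6, 7. Place at column 5.
Row 2: attacked by (1,5)→{4,5,6}; (7,3)→{3}. Safe: 1, 2, 7. Place at column 1.
Row 3: attacked by (1,5)→{3,5,7}; (2,1)→{1,2}; (7,3)→{3,7}. Safe: 4, 6. Place at column 6.
Row 4: attacked by (1,5)→{2,5}; (2,1)→{1,3}; (3,6)→{5,6,7}; (7,3)→{3,6}. Safe: 4. Place at column 4.
Row 5: attacked by (1,5)→{1,5}; (2,1)→{1,4}; (3,6)→{4,6}; (4,4)→{3,4,5}; (7,3)→{1,3,5}. Safe: 2, 7. Place at column 2.
Row 6: attacked by (1,5)→{5}; (2,1)→{1,5}; (3,6)→{3,6}; (4,4)→{2,4,6}; (5,2)→{1,2,3}; (7,3)→{2,3,4}. Blocked: 2. Safe: 7. Place at column 7.
Columns [5, 1, 6, 4, 2, 7, 3], r−c [-4, 1, -3, 0, 3, -1, 4], r+c [6, 3, 9, 8, 7, 13, 10] are all distinct, so no two queens attack.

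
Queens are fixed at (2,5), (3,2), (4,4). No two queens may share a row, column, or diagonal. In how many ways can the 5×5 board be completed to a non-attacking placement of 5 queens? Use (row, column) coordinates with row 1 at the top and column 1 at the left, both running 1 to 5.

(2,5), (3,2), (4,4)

Branch on row 1: col 3 → 1.
Sum: 1 = 1.

1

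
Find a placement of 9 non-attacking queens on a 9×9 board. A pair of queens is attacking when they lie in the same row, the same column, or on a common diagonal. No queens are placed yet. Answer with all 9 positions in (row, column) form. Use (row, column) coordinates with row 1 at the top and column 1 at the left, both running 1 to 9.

(1,8) (2,1) (3,4) (4,6) (5,3) (6,9) (7,7) (8,5) (9,2)

Row 1: Safe: 1, 2, 3, 4, 5, 6, 7, 8, 9. Place at column 8.
Row 2: attacked by (1,8)→{7,8,9}. Safe: 1, 2, 3, 4, 5, 6. Place at column 1.
Row 3: attacked by (1,8)→{6,8}; (2,1)→{1,2}. Safe: 3, 4, 5, 7, 9. Place at column 4.
Row 4: attacked by (1,8)→{5,8}; (2,1)→{1,3}; (3,4)→{3,4,5}. Safe: 2, 6, 7, 9. Place at column 6.
Row 5: attacked by (1,8)→{4,8}; (2,1)→{1,4}; (3,4)→{2,4,6}; (4,6)→{5,6,7}. Safe: 3, 9. Place at column 3.
Row 6: attacked by (1,8)→{3,8}; (2,1)→{1,5}; (3,4)→{1,4,7}; (4,6)→{4,6,8}; (5,3)→{2,3,4}. Safe: 9. Place at column 9.
Row 7: attacked by (1,8)→{2,8}; (2,1)→{1,6}; (3,4)→{4,8}; (4,6)→{3,6,9}; (5,3)→{1,3,5}; (6,9)→{8,9}. Safe: 7. Place at column 7.
Row 8: attacked by (1,8)→{1,8}; (2,1)→{1,7}; (3,4)→{4,9}; (4,6)→{2,6}; (5,3)→{3,6}; (6,9)→{7,9}; (7,7)→{6,7,8}. Safe: 5. Place at column 5.
Row 9: attacked by (1,8)→{8}; (2,1)→{1,8}; (3,4)→{4}; (4,6)→{1,6}; (5,3)→{3,7}; (6,9)→{6,9}; (7,7)→{5,7,9}; (8,5)→{4,5,6}. Safe: 2. Place at column 2.
Columns [8, 1, 4, 6, 3, 9, 7, 5, 2], r−c [-7, 1, -1, -2, 2, -3, 0, 3, 7], r+c [9, 3, 7, 10, 8, 15, 14, 13, 11] are all distinct, so no two queens attack.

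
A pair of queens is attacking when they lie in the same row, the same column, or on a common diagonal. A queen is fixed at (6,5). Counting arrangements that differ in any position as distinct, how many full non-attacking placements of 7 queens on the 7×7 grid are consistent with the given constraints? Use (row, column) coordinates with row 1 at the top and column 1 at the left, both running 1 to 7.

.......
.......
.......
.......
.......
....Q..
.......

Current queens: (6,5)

Branch on row 1: col 1 → 1; col 2 → 1; col 3 → 0; col 4 → 1; col 6 → 3; col 7 → 0.
Sum: 1 + 1 + 0 + 1 + 3 + 0 = 6.

6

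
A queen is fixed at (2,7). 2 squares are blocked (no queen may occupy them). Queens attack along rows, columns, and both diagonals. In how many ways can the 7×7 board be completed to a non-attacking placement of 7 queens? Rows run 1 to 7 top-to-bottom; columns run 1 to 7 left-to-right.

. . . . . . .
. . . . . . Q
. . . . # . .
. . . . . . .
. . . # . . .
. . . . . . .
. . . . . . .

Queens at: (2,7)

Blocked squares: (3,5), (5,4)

Branch on row 1: col 1 → 0; col 2 → 0; col 3 → 2; col 4 → 1; col 5 → 2.
Sum: 0 + 0 + 2 + 1 + 2 = 5.

5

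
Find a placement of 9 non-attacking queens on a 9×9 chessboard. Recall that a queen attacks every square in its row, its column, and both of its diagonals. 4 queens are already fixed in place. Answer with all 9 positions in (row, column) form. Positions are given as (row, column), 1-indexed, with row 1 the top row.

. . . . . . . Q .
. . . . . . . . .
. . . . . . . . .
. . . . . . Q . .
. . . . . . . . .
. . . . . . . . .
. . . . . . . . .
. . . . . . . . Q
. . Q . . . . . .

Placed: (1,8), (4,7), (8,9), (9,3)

(1,8) (2,4) (3,1) (4,7) (5,5) (6,2) (7,6) (8,9) (9,3)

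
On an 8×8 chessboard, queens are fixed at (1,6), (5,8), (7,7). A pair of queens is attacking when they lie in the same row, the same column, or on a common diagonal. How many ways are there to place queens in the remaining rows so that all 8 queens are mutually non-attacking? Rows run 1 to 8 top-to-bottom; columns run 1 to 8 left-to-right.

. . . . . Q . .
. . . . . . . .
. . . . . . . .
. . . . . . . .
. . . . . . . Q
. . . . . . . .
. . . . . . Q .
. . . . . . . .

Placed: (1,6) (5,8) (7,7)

Branch on row 2: col 1 → 1; col 3 → 0; col 4 → 1.
Sum: 1 + 0 + 1 = 2.

2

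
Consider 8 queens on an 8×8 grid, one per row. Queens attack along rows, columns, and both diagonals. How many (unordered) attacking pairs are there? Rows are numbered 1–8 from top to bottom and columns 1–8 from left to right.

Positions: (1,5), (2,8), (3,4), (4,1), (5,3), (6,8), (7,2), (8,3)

Same column: (2,8)–(6,8) (column 8); (5,3)–(8,3) (column 3).
Same diagonal: (7,2)–(8,3) (|7−8| = |2−3| = 1).
Total attacking pairs: 3.

3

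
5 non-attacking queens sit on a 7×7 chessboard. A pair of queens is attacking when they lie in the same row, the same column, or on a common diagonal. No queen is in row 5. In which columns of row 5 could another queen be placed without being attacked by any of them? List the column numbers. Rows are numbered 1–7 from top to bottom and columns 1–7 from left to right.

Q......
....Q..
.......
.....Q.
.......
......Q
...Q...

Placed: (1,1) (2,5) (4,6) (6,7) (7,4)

(1,1) attacks row 5 at column 1 and diagonals 5.
(2,5) attacks row 5 at column 5 and diagonals 2.
(4,6) attacks row 5 at column 6 and diagonals 5, 7.
(6,7) attacks row 5 at column 7 and diagonals 6.
(7,4) attacks row 5 at column 4 and diagonals 2, 6.
Attacked columns: {1, 2, 4, 5, 6, 7}. Safe: {3}.

columns 3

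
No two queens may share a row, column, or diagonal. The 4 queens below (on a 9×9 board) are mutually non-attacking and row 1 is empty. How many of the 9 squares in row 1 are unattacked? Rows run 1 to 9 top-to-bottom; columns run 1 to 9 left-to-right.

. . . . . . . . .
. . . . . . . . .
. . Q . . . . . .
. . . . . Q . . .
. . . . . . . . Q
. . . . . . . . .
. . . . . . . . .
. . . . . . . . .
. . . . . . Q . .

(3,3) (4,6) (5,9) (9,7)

3

(3,3) attacks row 1 at column 3 and diagonals 1, 5.
(4,6) attacks row 1 at column 6 and diagonals 3, 9.
(5,9) attacks row 1 at column 9 and diagonals 5.
(9,7) attacks row 1 at column 7.
Attacked columns: {1, 3, 5, 6, 7, 9}. Safe: {2, 4, 8}.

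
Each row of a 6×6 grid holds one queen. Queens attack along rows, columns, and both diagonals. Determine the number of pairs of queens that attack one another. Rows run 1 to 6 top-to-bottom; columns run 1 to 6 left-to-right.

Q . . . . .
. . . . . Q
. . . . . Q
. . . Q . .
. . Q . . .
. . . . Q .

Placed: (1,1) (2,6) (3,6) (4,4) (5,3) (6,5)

5

Same column: (2,6)–(3,6) (column 6).
Same diagonal: (1,1)–(4,4) (|1−4| = |1−4| = 3); (2,6)–(4,4) (|2−4| = |6−4| = 2); (2,6)–(5,3) (|2−5| = |6−3| = 3); (4,4)–(5,3) (|4−5| = |4−3| = 1).
Total attacking pairs: 5.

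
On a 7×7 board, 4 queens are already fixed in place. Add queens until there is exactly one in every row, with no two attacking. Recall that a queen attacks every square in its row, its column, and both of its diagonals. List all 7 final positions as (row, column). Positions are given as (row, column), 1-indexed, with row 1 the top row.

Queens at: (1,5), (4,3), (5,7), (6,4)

Row 2: attacked by (1,5)→{4,5,6}; (4,3)→{1,3,5}; (5,7)→{4,7}; (6,4)→{4}. Safe: 2. Place at column 2.
Row 3: attacked by (1,5)→{3,5,7}; (2,2)→{1,2,3}; (4,3)→{2,3,4}; (5,7)→{5,7}; (6,4)→{1,4,7}. Safe: 6. Place at column 6.
Row 7: attacked by (1,5)→{5}; (2,2)→{2,7}; (3,6)→{2,6}; (4,3)→{3,6}; (5,7)→{5,7}; (6,4)→{3,4,5}. Safe: 1. Place at column 1.
Columns [5, 2, 6, 3, 7, 4, 1], r−c [-4, 0, -3, 1, -2, 2, 6], r+c [6, 4, 9, 7, 12, 10, 8] are all distinct, so no two queens attack.

(1,5) (2,2) (3,6) (4,3) (5,7) (6,4) (7,1)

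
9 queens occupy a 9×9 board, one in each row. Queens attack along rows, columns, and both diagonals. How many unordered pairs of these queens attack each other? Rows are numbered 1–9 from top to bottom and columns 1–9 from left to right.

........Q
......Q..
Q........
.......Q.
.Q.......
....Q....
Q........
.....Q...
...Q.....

2

Same column: (3,1)–(7,1) (column 1).
Same diagonal: (3,1)–(8,6) (|3−8| = |1−6| = 5).
Total attacking pairs: 2.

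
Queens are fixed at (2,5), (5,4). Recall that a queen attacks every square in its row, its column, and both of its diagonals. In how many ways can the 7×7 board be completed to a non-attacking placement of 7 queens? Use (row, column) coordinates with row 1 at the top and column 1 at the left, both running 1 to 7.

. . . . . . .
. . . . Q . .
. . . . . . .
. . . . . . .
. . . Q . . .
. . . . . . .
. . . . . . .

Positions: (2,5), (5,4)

1

Branch on row 1: col 1 → 0; col 2 → 0; col 3 → 1; col 7 → 0.
Sum: 0 + 0 + 1 + 0 = 1.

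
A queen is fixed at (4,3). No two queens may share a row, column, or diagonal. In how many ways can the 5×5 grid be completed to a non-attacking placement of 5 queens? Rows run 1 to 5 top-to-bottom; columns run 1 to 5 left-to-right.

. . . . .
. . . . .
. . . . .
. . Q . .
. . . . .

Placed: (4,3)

2

Branch on row 1: col 1 → 0; col 2 → 1; col 4 → 1; col 5 → 0.
Sum: 0 + 1 + 1 + 0 = 2.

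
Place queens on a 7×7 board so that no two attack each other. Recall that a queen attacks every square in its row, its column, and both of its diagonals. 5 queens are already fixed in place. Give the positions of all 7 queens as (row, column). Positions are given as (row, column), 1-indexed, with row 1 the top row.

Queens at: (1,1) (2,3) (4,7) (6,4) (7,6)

(1,1) (2,3) (3,5) (4,7) (5,2) (6,4) (7,6)

Row 3: attacked by (1,1)→{1,3}; (2,3)→{2,3,4}; (4,7)→{6,7}; (6,4)→{1,4,7}; (7,6)→{2,6}. Safe: 5. Place at column 5.
Row 5: attacked by (1,1)→{1,5}; (2,3)→{3,6}; (3,5)→{3,5,7}; (4,7)→{6,7}; (6,4)→{3,4,5}; (7,6)→{4,6}. Safe: 2. Place at column 2.
Columns [1, 3, 5, 7, 2, 4, 6], r−c [0, -1, -2, -3, 3, 2, 1], r+c [2, 5, 8, 11, 7, 10, 13] are all distinct, so no two queens attack.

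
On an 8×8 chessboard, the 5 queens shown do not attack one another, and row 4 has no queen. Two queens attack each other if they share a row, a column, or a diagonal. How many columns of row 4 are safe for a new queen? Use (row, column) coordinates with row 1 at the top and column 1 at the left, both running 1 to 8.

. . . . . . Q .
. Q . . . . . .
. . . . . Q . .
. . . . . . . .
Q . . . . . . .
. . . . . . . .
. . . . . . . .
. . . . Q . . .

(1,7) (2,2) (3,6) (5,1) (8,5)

(1,7) attacks row 4 at column 7 and diagonals 4.
(2,2) attacks row 4 at column 2 and diagonals 4.
(3,6) attacks row 4 at column 6 and diagonals 5, 7.
(5,1) attacks row 4 at column 1 and diagonals 2.
(8,5) attacks row 4 at column 5 and diagonals 1.
Attacked columns: {1, 2, 4, 5, 6, 7}. Safe: {3, 8}.

2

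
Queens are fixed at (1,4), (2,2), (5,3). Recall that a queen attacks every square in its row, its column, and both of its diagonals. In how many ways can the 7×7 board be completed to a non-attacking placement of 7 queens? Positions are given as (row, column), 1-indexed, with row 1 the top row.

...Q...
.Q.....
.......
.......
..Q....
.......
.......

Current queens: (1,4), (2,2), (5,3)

1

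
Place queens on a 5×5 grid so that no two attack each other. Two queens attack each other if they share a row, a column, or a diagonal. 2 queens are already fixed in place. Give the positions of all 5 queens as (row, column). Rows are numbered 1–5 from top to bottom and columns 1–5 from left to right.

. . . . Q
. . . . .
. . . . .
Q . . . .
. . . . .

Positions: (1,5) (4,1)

Row 2: attacked by (1,5)→{4,5}; (4,1)→{1,3}. Safe: 2. Place at column 2.
Row 3: attacked by (1,5)→{3,5}; (2,2)→{1,2,3}; (4,1)→{1,2}. Safe: 4. Place at column 4.
Row 5: attacked by (1,5)→{1,5}; (2,2)→{2,5}; (3,4)→{2,4}; (4,1)→{1,2}. Safe: 3. Place at column 3.
Columns [5, 2, 4, 1, 3], r−c [-4, 0, -1, 3, 2], r+c [6, 4, 7, 5, 8] are all distinct, so no two queens attack.

(1,5) (2,2) (3,4) (4,1) (5,3)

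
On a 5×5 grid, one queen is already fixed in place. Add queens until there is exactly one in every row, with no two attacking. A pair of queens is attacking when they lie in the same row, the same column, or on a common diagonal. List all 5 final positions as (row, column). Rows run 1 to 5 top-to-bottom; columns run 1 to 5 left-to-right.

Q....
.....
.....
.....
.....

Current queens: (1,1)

Row 2: attacked by (1,1)→{1,2}. Safe: 3, 4, 5. Place at column 3.
Row 3: attacked by (1,1)→{1,3}; (2,3)→{2,3,4}. Safe: 5. Place at column 5.
Row 4: attacked by (1,1)→{1,4}; (2,3)→{1,3,5}; (3,5)→{4,5}. Safe: 2. Place at column 2.
Row 5: attacked by (1,1)→{1,5}; (2,3)→{3}; (3,5)→{3,5}; (4,2)→{1,2,3}. Safe: 4. Place at column 4.
Columns [1, 3, 5, 2, 4], r−c [0, -1, -2, 2, 1], r+c [2, 5, 8, 6, 9] are all distinct, so no two queens attack.

(1,1) (2,3) (3,5) (4,2) (5,4)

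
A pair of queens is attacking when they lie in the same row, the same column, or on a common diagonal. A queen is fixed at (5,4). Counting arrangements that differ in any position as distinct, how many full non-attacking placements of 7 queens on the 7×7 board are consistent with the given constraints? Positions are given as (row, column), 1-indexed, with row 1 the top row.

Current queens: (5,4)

Branch on row 1: col 1 → 0; col 2 → 1; col 3 → 1; col 5 → 1; col 6 → 1; col 7 → 0.
Sum: 0 + 1 + 1 + 1 + 1 + 0 = 4.

4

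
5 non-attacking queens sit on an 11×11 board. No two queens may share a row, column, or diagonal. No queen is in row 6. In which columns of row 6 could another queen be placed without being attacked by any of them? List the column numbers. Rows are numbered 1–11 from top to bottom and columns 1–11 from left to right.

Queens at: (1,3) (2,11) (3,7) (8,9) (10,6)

columns 1, 5

(1,3) attacks row 6 at column 3 and diagonals 8.
(2,11) attacks row 6 at column 11 and diagonals 7.
(3,7) attacks row 6 at column 7 and diagonals 4, 10.
(8,9) attacks row 6 at column 9 and diagonals 7, 11.
(10,6) attacks row 6 at column 6 and diagonals 2, 10.
Attacked columns: {2, 3, 4, 6, 7, 8, 9, 10, 11}. Safe: {1, 5}.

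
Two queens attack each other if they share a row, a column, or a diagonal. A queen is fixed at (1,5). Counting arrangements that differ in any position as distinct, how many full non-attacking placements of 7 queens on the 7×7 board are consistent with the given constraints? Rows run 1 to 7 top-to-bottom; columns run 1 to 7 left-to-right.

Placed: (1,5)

Branch on row 2: col 1 → 2; col 2 → 1; col 3 → 1; col 7 → 2.
Sum: 2 + 1 + 1 + 2 = 6.

6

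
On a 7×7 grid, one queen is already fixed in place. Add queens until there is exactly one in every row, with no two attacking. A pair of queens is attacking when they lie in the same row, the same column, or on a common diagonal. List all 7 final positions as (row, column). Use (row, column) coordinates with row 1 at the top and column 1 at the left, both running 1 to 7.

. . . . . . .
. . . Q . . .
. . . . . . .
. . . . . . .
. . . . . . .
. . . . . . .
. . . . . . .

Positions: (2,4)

(1,6) (2,4) (3,7) (4,1) (5,3) (6,5) (7,2)

Row 1: attacked by (2,4)→{3,4,5}. Safe: 1, 2, 6, 7. Place at column 6.
Row 3: attacked by (1,6)→{4,6}; (2,4)→{3,4,5}. Safe: 1, 2, 7. Place at column 7.
Row 4: attacked by (1,6)→{3,6}; (2,4)→{2,4,6}; (3,7)→{6,7}. Safe: 1, 5. Place at column 1.
Row 5: attacked by (1,6)→{2,6}; (2,4)→{1,4,7}; (3,7)→{5,7}; (4,1)→{1,2}. Safe: 3. Place at column 3.
Row 6: attacked by (1,6)→{1,6}; (2,4)→{4}; (3,7)→{4,7}; (4,1)→{1,3}; (5,3)→{2,3,4}. Safe: 5. Place at column 5.
Row 7: attacked by (1,6)→{6}; (2,4)→{4}; (3,7)→{3,7}; (4,1)→{1,4}; (5,3)→{1,3,5}; (6,5)→{4,5,6}. Safe: 2. Place at column 2.
Columns [6, 4, 7, 1, 3, 5, 2], r−c [-5, -2, -4, 3, 2, 1, 5], r+c [7, 6, 10, 5, 8, 11, 9] are all distinct, so no two queens attack.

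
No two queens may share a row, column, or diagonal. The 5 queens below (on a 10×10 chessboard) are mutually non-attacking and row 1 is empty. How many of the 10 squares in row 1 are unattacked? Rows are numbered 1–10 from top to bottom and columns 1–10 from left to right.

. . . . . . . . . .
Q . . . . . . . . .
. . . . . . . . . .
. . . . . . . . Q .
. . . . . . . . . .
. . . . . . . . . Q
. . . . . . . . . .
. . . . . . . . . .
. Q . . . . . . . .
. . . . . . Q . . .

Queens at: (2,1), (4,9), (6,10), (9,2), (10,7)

(2,1) attacks row 1 at column 1 and diagonals 2.
(4,9) attacks row 1 at column 9 and diagonals 6.
(6,10) attacks row 1 at column 10 and diagonals 5.
(9,2) attacks row 1 at column 2 and diagonals 10.
(10,7) attacks row 1 at column 7.
Attacked columns: {1, 2, 5, 6, 7, 9, 10}. Safe: {3, 4, 8}.

3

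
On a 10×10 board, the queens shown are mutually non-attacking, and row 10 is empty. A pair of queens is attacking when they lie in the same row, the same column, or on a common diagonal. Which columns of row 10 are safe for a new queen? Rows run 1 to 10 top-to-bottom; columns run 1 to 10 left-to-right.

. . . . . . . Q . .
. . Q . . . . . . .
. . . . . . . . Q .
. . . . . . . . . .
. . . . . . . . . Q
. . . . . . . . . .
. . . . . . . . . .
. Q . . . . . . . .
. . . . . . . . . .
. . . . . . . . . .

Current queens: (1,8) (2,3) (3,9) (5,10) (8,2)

columns 1, 6, 7

(1,8) attacks row 10 at column 8.
(2,3) attacks row 10 at column 3.
(3,9) attacks row 10 at column 9 and diagonals 2.
(5,10) attacks row 10 at column 10 and diagonals 5.
(8,2) attacks row 10 at column 2 and diagonals 4.
Attacked columns: {2, 3, 4, 5, 8, 9, 10}. Safe: {1, 6, 7}.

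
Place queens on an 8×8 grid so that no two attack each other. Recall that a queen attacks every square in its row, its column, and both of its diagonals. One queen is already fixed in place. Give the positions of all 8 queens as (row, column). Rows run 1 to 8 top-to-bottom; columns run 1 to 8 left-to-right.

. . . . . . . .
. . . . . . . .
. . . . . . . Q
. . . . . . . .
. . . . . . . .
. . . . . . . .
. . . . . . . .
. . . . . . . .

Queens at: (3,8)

(1,4) (2,6) (3,8) (4,3) (5,1) (6,7) (7,5) (8,2)

Row 1: attacked by (3,8)→{6,8}. Safe: 1, 2, 3, 4, 5, 7. Place at column 4.
Row 2: attacked by (1,4)→{3,4,5}; (3,8)→{7,8}. Safe: 1, 2, 6. Place at column 6.
Row 4: attacked by (1,4)→{1,4,7}; (2,6)→{4,6,8}; (3,8)→{7,8}. Safe: 2, 3, 5. Place at column 3.
Row 5: attacked by (1,4)→{4,8}; (2,6)→{3,6}; (3,8)→{6,8}; (4,3)→{2,3,4}. Safe: 1, 5, 7. Place at column 1.
Row 6: attacked by (1,4)→{4}; (2,6)→{2,6}; (3,8)→{5,8}; (4,3)→{1,3,5}; (5,1)→{1,2}. Safe: 7. Place at column 7.
Row 7: attacked by (1,4)→{4}; (2,6)→{1,6}; (3,8)→{4,8}; (4,3)→{3,6}; (5,1)→{1,3}; (6,7)→{6,7,8}. Safe: 2, 5. Place at column 5.
Row 8: attacked by (1,4)→{4}; (2,6)→{6}; (3,8)→{3,8}; (4,3)→{3,7}; (5,1)→{1,4}; (6,7)→{5,7}; (7,5)→{4,5,6}. Safe: 2. Place at column 2.
Columns [4, 6, 8, 3, 1, 7, 5, 2], r−c [-3, -4, -5, 1, 4, -1, 2, 6], r+c [5, 8, 11, 7, 6, 13, 12, 10] are all distinct, so no two queens attack.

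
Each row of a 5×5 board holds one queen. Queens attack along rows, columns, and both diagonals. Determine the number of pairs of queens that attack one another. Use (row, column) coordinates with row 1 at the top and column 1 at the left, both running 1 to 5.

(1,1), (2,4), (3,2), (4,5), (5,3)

0

All columns are distinct and no two queens satisfy |Δrow| = |Δcol|, so no pair attacks.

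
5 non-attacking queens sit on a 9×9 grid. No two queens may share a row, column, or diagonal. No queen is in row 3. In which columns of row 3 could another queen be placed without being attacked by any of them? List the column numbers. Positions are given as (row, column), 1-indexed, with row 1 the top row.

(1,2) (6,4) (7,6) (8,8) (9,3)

columns 5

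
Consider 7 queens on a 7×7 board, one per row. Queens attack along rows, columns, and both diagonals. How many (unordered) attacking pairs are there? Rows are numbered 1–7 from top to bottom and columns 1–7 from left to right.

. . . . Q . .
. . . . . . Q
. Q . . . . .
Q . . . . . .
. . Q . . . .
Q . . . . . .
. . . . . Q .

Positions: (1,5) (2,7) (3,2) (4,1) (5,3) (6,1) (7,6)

3

Same column: (4,1)–(6,1) (column 1).
Same diagonal: (3,2)–(4,1) (|3−4| = |2−1| = 1); (3,2)–(7,6) (|3−7| = |2−6| = 4).
Total attacking pairs: 3.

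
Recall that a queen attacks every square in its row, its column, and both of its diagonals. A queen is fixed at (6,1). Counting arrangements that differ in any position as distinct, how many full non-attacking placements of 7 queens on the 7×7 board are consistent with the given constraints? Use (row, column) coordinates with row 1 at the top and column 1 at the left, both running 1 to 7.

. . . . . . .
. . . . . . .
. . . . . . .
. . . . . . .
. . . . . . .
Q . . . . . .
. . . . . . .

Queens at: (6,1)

7

Branch on row 1: col 2 → 1; col 3 → 1; col 4 → 2; col 5 → 2; col 7 → 1.
Sum: 1 + 1 + 2 + 2 + 1 = 7.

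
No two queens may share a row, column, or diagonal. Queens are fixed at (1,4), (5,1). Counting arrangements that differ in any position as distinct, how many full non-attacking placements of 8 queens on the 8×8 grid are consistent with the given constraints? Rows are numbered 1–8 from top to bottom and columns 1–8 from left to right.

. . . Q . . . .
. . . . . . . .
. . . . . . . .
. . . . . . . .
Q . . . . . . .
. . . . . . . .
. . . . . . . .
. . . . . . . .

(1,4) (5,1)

Branch on row 2: col 2 → 2; col 6 → 1; col 7 → 1; col 8 → 1.
Sum: 2 + 1 + 1 + 1 = 5.

5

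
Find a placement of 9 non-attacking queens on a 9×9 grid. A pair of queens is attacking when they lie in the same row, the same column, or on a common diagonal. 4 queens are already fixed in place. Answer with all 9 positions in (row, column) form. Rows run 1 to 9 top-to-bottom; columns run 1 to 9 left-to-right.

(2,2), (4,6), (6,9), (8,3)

(1,7) (2,2) (3,4) (4,6) (5,1) (6,9) (7,5) (8,3) (9,8)

Row 1: attacked by (2,2)→{1,2,3}; (4,6)→{3,6,9}; (6,9)→{4,9}; (8,3)→{3}. Safe: 5, 7, 8. Place at column 7.
Row 3: attacked by (1,7)→{5,7,9}; (2,2)→{1,2,3}; (4,6)→{5,6,7}; (6,9)→{6,9}; (8,3)→{3,8}. Safe: 4. Place at column 4.
Row 5: attacked by (1,7)→{3,7}; (2,2)→{2,5}; (3,4)→{2,4,6}; (4,6)→{5,6,7}; (6,9)→{8,9}; (8,3)→{3,6}. Safe: 1. Place at column 1.
Row 7: attacked by (1,7)→{1,7}; (2,2)→{2,7}; (3,4)→{4,8}; (4,6)→{3,6,9}; (5,1)→{1,3}; (6,9)→{8,9}; (8,3)→{2,3,4}. Safe: 5. Place at column 5.
Row 9: attacked by (1,7)→{7}; (2,2)→{2,9}; (3,4)→{4}; (4,6)→{1,6}; (5,1)→{1,5}; (6,9)→{6,9}; (7,5)→{3,5,7}; (8,3)→{2,3,4}. Safe: 8. Place at column 8.
Columns [7, 2, 4, 6, 1, 9, 5, 3, 8], r−c [-6, 0, -1, -2, 4, -3, 2, 5, 1], r+c [8, 4, 7, 10, 6, 15, 12, 11, 17] are all distinct, so no two queens attack.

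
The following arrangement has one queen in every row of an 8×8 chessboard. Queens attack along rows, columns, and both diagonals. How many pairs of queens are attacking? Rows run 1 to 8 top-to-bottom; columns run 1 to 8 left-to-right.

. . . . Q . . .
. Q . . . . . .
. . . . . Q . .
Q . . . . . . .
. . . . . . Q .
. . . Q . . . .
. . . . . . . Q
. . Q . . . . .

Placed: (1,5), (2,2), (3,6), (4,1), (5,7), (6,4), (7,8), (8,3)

All columns are distinct and no two queens satisfy |Δrow| = |Δcol|, so no pair attacks.

0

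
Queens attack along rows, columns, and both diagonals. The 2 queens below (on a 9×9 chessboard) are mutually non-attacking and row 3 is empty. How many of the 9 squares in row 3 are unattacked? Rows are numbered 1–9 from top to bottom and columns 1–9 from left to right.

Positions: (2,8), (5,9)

6

(2,8) attacks row 3 at column 8 and diagonals 7, 9.
(5,9) attacks row 3 at column 9 and diagonals 7.
Attacked columns: {7, 8, 9}. Safe: {1, 2, 3, 4, 5, 6}.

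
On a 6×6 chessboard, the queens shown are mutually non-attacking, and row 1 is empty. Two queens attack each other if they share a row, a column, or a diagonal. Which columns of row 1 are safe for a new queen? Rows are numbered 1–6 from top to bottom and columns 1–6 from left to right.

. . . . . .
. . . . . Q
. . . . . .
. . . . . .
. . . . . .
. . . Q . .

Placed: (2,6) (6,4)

columns 1, 2, 3

(2,6) attacks row 1 at column 6 and diagonals 5.
(6,4) attacks row 1 at column 4.
Attacked columns: {4, 5, 6}. Safe: {1, 2, 3}.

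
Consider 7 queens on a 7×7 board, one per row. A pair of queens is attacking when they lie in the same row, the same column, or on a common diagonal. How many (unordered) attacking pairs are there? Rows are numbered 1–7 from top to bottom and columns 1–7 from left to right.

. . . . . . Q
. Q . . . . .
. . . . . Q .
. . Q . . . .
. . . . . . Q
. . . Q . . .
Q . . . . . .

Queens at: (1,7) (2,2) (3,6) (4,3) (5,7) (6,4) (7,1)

2

Same column: (1,7)–(5,7) (column 7).
Same diagonal: (1,7)–(7,1) (|1−7| = |7−1| = 6).
Total attacking pairs: 2.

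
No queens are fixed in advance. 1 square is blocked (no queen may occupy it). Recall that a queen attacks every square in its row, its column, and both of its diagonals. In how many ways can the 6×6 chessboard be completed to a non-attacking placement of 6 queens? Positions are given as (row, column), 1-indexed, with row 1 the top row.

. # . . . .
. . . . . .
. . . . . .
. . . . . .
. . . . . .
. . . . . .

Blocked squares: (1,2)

3

Branch on row 1: col 1 → 0; col 3 → 1; col 4 → 1; col 5 → 1; col 6 → 0.
Sum: 0 + 1 + 1 + 1 + 0 = 3.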